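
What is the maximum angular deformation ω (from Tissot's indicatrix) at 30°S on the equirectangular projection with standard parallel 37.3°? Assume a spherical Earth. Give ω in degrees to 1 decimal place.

4.9°

With standard parallel φ₀ = 37.3°, the equirectangular projection gives x = Rλ cos φ₀, y = Rφ, so h = 1 and k = cos 37.3° / cos φ.
At 30°: h = 1.000, k = 0.9185; principal scales a = 1.000, b = 0.9185.
sin(ω/2) = (a − b)/(a + b) = 0.08147/1.919 = 0.04246, so ω = 2 arcsin(0.04246) ≈ 4.9°.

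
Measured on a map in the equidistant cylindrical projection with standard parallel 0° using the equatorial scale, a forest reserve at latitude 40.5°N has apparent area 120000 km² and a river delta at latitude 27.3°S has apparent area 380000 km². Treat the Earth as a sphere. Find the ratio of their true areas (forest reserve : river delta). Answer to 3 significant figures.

Plate carrée has h = 1 and k = sec φ, giving areal scale sec φ; true area = (apparent area) · cos φ.
True area of forest reserve: 120000 × cos(40.5°) = 120000 × 0.7604 = 91250 km².
True area of river delta: 380000 × cos(27.3°) = 380000 × 0.8886 = 337700 km².
Ratio = 91250 / 337700 ≈ 0.270.

0.270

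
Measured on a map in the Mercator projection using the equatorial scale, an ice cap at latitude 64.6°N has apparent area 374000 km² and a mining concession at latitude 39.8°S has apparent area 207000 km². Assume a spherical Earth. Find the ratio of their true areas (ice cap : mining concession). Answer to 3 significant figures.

Since Mercator area scale is 1/cos²φ, the true area equals the apparent area multiplied by cos²φ.
True area of ice cap: 374000 × cos²(64.6°) = 374000 × 0.1840 = 68810 km².
True area of mining concession: 207000 × cos²(39.8°) = 207000 × 0.5903 = 122200 km².
Ratio = 68810 / 122200 ≈ 0.563.

0.563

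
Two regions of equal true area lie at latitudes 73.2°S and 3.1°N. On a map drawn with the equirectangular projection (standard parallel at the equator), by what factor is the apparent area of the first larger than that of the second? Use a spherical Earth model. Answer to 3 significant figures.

3.45

In the plate carrée (x = Rλ, y = Rφ), meridians are true-scale (h = 1) and parallels are stretched by k = sec φ.
Areal scale at 73.2°: h·k = 1.000 × 3.460 = 3.460.
Areal scale at 3.1°: h·k = 1.000 × 1.001 = 1.001.
Ratio = 3.460/1.001 ≈ 3.45.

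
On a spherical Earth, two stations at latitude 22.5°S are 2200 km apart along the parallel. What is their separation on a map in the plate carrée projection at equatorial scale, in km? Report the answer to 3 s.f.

In the plate carrée (x = Rλ, y = Rφ), meridians are true-scale (h = 1) and parallels are stretched by k = sec φ.
Along the parallel, k = sec 22.5° = 1/0.9239 = 1.082.
Map distance = 2200 × 1.082 ≈ 2380 km.

2380 km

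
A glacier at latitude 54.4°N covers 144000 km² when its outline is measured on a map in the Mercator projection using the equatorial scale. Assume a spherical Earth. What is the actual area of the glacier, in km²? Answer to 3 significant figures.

The Mercator projection is conformal; its linear scale factor is the same in every direction and equals sec φ = 1/cos φ.
Areal scale = k² = sec²φ = 1/cos²(54.4°) = 1/0.5821² = 2.951.
True area = apparent / (areal scale) = 144000 / 2.951 ≈ 48800 km².

48800 km²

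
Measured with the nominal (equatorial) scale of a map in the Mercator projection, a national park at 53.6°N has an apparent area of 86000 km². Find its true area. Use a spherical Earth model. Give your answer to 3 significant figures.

For Mercator, h = k = sec φ (a conformal cylindrical projection has a single point scale, 1/cos φ).
Areal scale = k² = sec²φ = 1/cos²(53.6°) = 1/0.5934² = 2.840.
True area = apparent / (areal scale) = 86000 / 2.840 ≈ 30300 km².

30300 km²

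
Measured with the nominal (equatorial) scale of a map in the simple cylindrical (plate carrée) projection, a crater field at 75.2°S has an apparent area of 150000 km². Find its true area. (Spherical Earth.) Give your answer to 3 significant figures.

For the equirectangular projection with φ₀ = 0 (plate carrée), h = 1 along meridians and k = sec φ along parallels.
Areal scale = h·k = 1 × sec φ; at 75.2°, h = 1.000, k = 3.915, so h·k = 3.915.
True area = apparent / (areal scale) = 150000 / 3.915 ≈ 38300 km².

38300 km²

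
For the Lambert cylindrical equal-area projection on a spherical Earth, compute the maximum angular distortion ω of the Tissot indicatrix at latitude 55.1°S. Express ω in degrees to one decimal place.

The Lambert cylindrical equal-area projection is the cylindrical equal-area projection with its standard parallel at the equator (φ₀ = 0). For cylindrical equal-area with standard parallel φ₀, h = cos φ / cos φ₀ and k = cos φ₀ / cos φ, so h·k = 1.
At 55.1°: h = 0.5721, k = 1.748; principal scales a = 1.748, b = 0.5721.
sin(ω/2) = (a − b)/(a + b) = 1.176/2.320 = 0.5068, so ω = 2 arcsin(0.5068) ≈ 60.9°.

60.9°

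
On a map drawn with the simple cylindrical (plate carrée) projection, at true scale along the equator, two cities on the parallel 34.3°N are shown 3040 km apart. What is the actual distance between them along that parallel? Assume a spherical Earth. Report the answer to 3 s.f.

2510 km

In the plate carrée (x = Rλ, y = Rφ), meridians are true-scale (h = 1) and parallels are stretched by k = sec φ.
Along the parallel at 34.3°, map distances are exaggerated by k = sec 34.3° = 1.211.
True distance = 3040 / 1.211 = 3040 × cos 34.3° ≈ 2510 km.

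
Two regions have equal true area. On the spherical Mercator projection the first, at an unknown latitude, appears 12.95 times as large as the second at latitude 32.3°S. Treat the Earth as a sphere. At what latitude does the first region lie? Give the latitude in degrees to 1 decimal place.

76.4°

For equal true areas on Mercator, apparent areas scale as sec²φ, so the ratio is cos²φ₂ / cos²φ₁.
cos²φ₂ / cos²φ₁ = 12.95  ⇒  cos φ₁ = cos 32.3° / √12.95 = 0.8453/3.599 = 0.2349.
φ₁ = arccos(0.2349) ≈ 76.4°.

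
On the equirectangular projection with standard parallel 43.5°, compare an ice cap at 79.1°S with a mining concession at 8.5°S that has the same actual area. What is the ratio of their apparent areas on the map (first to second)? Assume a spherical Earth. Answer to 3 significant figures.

5.23

With standard parallel φ₀ = 43.5°, the equirectangular projection gives x = Rλ cos φ₀, y = Rφ, so h = 1 and k = cos 43.5° / cos φ.
Areal scale at 79.1°: h·k = 1.000 × 3.836 = 3.836.
Areal scale at 8.5°: h·k = 1.000 × 0.7334 = 0.7334.
Ratio = 3.836/0.7334 ≈ 5.23.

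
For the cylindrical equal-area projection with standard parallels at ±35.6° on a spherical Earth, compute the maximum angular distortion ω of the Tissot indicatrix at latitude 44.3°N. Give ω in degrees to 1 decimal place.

14.6°

A cylindrical equal-area projection with standard parallel φ₀ has meridian scale h = cos φ / cos φ₀ and parallel scale k = cos φ₀ / cos φ (so areas are preserved, h·k = 1).
At 44.3°: h = 0.8802, k = 1.136; principal scales a = 1.136, b = 0.8802.
sin(ω/2) = (a − b)/(a + b) = 0.2559/2.016 = 0.1269, so ω = 2 arcsin(0.1269) ≈ 14.6°.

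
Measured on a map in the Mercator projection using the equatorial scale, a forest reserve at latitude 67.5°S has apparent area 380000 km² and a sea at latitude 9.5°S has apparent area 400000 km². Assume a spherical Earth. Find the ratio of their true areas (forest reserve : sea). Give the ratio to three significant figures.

0.143

Since Mercator area scale is 1/cos²φ, the true area equals the apparent area multiplied by cos²φ.
True area of forest reserve: 380000 × cos²(67.5°) = 380000 × 0.1464 = 55650 km².
True area of sea: 400000 × cos²(9.5°) = 400000 × 0.9728 = 389100 km².
Ratio = 55650 / 389100 ≈ 0.143.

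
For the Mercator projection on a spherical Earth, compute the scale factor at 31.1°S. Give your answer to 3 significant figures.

The Mercator projection is conformal; its linear scale factor is the same in every direction and equals sec φ = 1/cos φ.
k = 1/cos 31.1° = 1/0.8563 = 1.168.

1.17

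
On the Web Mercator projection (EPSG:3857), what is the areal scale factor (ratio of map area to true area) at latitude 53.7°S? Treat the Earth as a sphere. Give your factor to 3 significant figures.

2.85

The Mercator projection is conformal; its linear scale factor is the same in every direction and equals sec φ = 1/cos φ.
Areal scale = k² = sec²φ = 1/cos²(53.7°) = 1/0.5920² = 2.853.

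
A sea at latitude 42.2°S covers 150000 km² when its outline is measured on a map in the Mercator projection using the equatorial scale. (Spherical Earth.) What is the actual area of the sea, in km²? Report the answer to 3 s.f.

82300 km²

The Mercator projection is conformal; its linear scale factor is the same in every direction and equals sec φ = 1/cos φ.
Areal scale = k² = sec²φ = 1/cos²(42.2°) = 1/0.7408² = 1.822.
True area = apparent / (areal scale) = 150000 / 1.822 ≈ 82300 km².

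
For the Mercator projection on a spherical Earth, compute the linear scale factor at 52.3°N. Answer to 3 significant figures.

For Mercator, h = k = sec φ (a conformal cylindrical projection has a single point scale, 1/cos φ).
k = 1/cos 52.3° = 1/0.6115 = 1.635.

1.64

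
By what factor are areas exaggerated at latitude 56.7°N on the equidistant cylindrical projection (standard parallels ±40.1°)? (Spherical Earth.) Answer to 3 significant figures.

The equidistant cylindrical projection with φ₀ = 40.1° has h = 1 (meridians true) and k = cos φ₀ / cos φ along parallels.
Areal scale = h·k = 1 × cos φ₀ / cos φ; at 56.7°, h = 1.000, k = 1.393, so h·k = 1.393.

1.39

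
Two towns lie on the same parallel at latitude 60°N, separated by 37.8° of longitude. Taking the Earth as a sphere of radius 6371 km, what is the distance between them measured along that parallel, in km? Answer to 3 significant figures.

2100 km

Arc length along a parallel = R cos φ · Δλ (with Δλ in radians).
= 6371 × cos 60° × (37.8° × π/180) = 6371 × 0.5000 × 0.6597 ≈ 2100 km.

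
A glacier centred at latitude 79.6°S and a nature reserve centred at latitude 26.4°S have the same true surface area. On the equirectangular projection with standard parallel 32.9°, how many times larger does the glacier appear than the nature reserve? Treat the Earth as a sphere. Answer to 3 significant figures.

4.96

With standard parallel φ₀ = 32.9°, the equirectangular projection gives x = Rλ cos φ₀, y = Rφ, so h = 1 and k = cos 32.9° / cos φ.
Areal scale at 79.6°: h·k = 1.000 × 4.651 = 4.651.
Areal scale at 26.4°: h·k = 1.000 × 0.9374 = 0.9374.
Ratio = 4.651/0.9374 ≈ 4.96.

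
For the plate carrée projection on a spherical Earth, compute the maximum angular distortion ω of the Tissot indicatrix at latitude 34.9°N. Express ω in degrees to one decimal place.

11.3°

Plate carrée maps x = Rλ, y = Rφ. The meridian scale is h = 1 and the parallel scale is k = 1/cos φ = sec φ.
At 34.9°: h = 1.000, k = 1.219; principal scales a = 1.219, b = 1.000.
sin(ω/2) = (a − b)/(a + b) = 0.2193/2.219 = 0.09881, so ω = 2 arcsin(0.09881) ≈ 11.3°.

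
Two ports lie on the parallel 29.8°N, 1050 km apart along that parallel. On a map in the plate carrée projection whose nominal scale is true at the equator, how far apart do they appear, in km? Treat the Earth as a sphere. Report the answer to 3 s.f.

Plate carrée maps x = Rλ, y = Rφ. The meridian scale is h = 1 and the parallel scale is k = 1/cos φ = sec φ.
Along the parallel, k = sec 29.8° = 1/0.8678 = 1.152.
Map distance = 1050 × 1.152 ≈ 1210 km.

1210 km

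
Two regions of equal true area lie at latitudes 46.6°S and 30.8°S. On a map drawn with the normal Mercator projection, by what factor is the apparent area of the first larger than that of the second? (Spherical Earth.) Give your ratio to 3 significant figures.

On Mercator, area is exaggerated by sec²φ = 1/cos²φ.
At 46.6°: sec²(46.6°) = 1/0.6871² = 2.118.
At 30.8°: sec²(30.8°) = 1/0.8590² = 1.355.
Ratio = 2.118/1.355 = cos²(30.8°)/cos²(46.6°) ≈ 1.56.

1.56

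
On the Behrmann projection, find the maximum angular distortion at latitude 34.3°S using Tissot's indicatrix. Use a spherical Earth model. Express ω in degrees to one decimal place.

5.4°

The Behrmann projection is cylindrical equal-area with φ₀ = 30°. A cylindrical equal-area projection with standard parallel φ₀ has meridian scale h = cos φ / cos φ₀ and parallel scale k = cos φ₀ / cos φ (so areas are preserved, h·k = 1).
At 34.3°: h = 0.9539, k = 1.048; principal scales a = 1.048, b = 0.9539.
sin(ω/2) = (a − b)/(a + b) = 0.09444/2.002 = 0.04717, so ω = 2 arcsin(0.04717) ≈ 5.4°.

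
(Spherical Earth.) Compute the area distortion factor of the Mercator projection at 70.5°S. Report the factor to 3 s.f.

8.97

Mercator is conformal, so the point scale is isotropic: h = k = sec φ = 1/cos φ.
Areal scale = k² = sec²φ = 1/cos²(70.5°) = 1/0.3338² = 8.974.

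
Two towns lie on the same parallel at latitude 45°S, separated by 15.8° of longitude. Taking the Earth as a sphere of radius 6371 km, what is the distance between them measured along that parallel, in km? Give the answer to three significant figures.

1240 km

Arc length along a parallel = R cos φ · Δλ (with Δλ in radians).
= 6371 × cos 45° × (15.8° × π/180) = 6371 × 0.7071 × 0.2758 ≈ 1240 km.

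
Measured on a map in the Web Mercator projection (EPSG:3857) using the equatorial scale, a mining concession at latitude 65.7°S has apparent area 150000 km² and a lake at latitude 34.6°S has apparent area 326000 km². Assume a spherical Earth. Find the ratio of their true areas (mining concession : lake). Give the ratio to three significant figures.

0.115

On Mercator the areal scale is sec²φ, so true area = apparent × cos²φ.
True area of mining concession: 150000 × cos²(65.7°) = 150000 × 0.1693 = 25400 km².
True area of lake: 326000 × cos²(34.6°) = 326000 × 0.6776 = 220900 km².
Ratio = 25400 / 220900 ≈ 0.115.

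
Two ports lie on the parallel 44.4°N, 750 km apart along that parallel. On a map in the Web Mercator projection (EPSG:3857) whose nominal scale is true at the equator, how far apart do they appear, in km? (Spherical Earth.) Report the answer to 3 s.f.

1050 km

The Mercator projection is conformal; its linear scale factor is the same in every direction and equals sec φ = 1/cos φ.
Along the parallel, k = sec 44.4° = 1/0.7145 = 1.400.
Map distance = 750 × 1.400 ≈ 1050 km.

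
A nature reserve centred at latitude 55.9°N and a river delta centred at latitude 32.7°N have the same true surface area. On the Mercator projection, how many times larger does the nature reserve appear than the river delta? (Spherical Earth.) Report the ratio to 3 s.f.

2.25

Mercator areal scale is sec²φ.
At 55.9°: sec²(55.9°) = 1/0.5606² = 3.182.
At 32.7°: sec²(32.7°) = 1/0.8415² = 1.412.
Ratio = 3.182/1.412 = cos²(32.7°)/cos²(55.9°) ≈ 2.25.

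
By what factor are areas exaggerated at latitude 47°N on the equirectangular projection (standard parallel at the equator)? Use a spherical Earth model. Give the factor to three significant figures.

1.47

In the plate carrée (x = Rλ, y = Rφ), meridians are true-scale (h = 1) and parallels are stretched by k = sec φ.
Areal scale = h·k = 1 × sec φ; at 47°, h = 1.000, k = 1.466, so h·k = 1.466.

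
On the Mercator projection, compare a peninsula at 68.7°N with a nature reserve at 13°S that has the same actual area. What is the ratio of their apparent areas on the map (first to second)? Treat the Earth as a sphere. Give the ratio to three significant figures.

7.20

Mercator is conformal with k = sec φ, so areal scale = k² = sec²φ.
At 68.7°: sec²(68.7°) = 1/0.3633² = 7.579.
At 13°: sec²(13°) = 1/0.9744² = 1.053.
Ratio = 7.579/1.053 = cos²(13°)/cos²(68.7°) ≈ 7.20.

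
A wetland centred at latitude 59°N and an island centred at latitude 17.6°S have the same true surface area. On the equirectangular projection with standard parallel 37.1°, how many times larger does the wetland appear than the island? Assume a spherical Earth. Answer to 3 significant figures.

1.85

In the equirectangular projection with standard parallel φ₀ = 37.1° (x = Rλ cos φ₀, y = Rφ), meridians are true-scale (h = 1) and the parallel scale is k = cos φ₀ / cos φ.
Areal scale at 59°: h·k = 1.000 × 1.549 = 1.549.
Areal scale at 17.6°: h·k = 1.000 × 0.8368 = 0.8368.
Ratio = 1.549/0.8368 ≈ 1.85.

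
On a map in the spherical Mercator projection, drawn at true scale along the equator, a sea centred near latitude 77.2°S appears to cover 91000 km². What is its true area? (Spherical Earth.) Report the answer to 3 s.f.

The Mercator projection is conformal; its linear scale factor is the same in every direction and equals sec φ = 1/cos φ.
Areal scale = k² = sec²φ = 1/cos²(77.2°) = 1/0.2215² = 20.37.
True area = apparent / (areal scale) = 91000 / 20.37 ≈ 4470 km².

4470 km²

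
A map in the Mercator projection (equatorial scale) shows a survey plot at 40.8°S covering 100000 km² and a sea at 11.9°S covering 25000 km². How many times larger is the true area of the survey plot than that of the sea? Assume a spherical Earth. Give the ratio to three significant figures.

2.39

Mercator's areal exaggeration is sec²φ; hence true area = (apparent area) · cos²φ.
True area of survey plot: 100000 × cos²(40.8°) = 100000 × 0.5730 = 57300 km².
True area of sea: 25000 × cos²(11.9°) = 25000 × 0.9575 = 23940 km².
Ratio = 57300 / 23940 ≈ 2.39.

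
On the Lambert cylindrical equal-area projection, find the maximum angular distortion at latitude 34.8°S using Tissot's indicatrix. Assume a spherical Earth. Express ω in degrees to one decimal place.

22.4°

The Lambert cylindrical equal-area projection is the cylindrical equal-area projection with its standard parallel at the equator (φ₀ = 0). For cylindrical equal-area with standard parallel φ₀, h = cos φ / cos φ₀ and k = cos φ₀ / cos φ, so h·k = 1.
At 34.8°: h = 0.8211, k = 1.218; principal scales a = 1.218, b = 0.8211.
sin(ω/2) = (a − b)/(a + b) = 0.3967/2.039 = 0.1945, so ω = 2 arcsin(0.1945) ≈ 22.4°.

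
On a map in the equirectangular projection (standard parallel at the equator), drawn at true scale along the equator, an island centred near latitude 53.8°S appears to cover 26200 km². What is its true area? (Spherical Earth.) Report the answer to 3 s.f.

15500 km²

Plate carrée maps x = Rλ, y = Rφ. The meridian scale is h = 1 and the parallel scale is k = 1/cos φ = sec φ.
Areal scale = h·k = 1 × sec φ; at 53.8°, h = 1.000, k = 1.693, so h·k = 1.693.
True area = apparent / (areal scale) = 26200 / 1.693 ≈ 15500 km².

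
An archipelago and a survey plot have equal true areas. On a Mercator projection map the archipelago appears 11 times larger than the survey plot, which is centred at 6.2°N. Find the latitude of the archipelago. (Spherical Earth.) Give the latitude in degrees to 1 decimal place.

72.6°

For equal true areas on Mercator, apparent areas scale as sec²φ, so the ratio is cos²φ₂ / cos²φ₁.
cos²φ₂ / cos²φ₁ = 11  ⇒  cos φ₁ = cos 6.2° / √11 = 0.9942/3.317 = 0.2997.
φ₁ = arccos(0.2997) ≈ 72.6°.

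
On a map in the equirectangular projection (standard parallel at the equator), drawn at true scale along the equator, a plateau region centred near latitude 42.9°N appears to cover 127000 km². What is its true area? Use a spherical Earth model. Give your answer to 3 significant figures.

In the plate carrée (x = Rλ, y = Rφ), meridians are true-scale (h = 1) and parallels are stretched by k = sec φ.
Areal scale = h·k = 1 × sec φ; at 42.9°, h = 1.000, k = 1.365, so h·k = 1.365.
True area = apparent / (areal scale) = 127000 / 1.365 ≈ 93000 km².

93000 km²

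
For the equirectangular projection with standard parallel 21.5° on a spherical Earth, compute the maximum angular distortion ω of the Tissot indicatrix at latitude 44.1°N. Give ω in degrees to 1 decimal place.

14.8°

The equidistant cylindrical projection with φ₀ = 21.5° has h = 1 (meridians true) and k = cos φ₀ / cos φ along parallels.
At 44.1°: h = 1.000, k = 1.296; principal scales a = 1.296, b = 1.000.
sin(ω/2) = (a − b)/(a + b) = 0.2956/2.296 = 0.1288, so ω = 2 arcsin(0.1288) ≈ 14.8°.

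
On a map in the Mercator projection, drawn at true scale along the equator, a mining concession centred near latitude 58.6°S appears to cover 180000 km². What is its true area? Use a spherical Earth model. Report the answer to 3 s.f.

48900 km²

For Mercator, h = k = sec φ (a conformal cylindrical projection has a single point scale, 1/cos φ).
Areal scale = k² = sec²φ = 1/cos²(58.6°) = 1/0.5210² = 3.684.
True area = apparent / (areal scale) = 180000 / 3.684 ≈ 48900 km².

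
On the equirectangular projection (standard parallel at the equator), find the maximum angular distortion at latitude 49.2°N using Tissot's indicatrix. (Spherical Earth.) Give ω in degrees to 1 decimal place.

Plate carrée maps x = Rλ, y = Rφ. The meridian scale is h = 1 and the parallel scale is k = 1/cos φ = sec φ.
At 49.2°: h = 1.000, k = 1.530; principal scales a = 1.530, b = 1.000.
sin(ω/2) = (a − b)/(a + b) = 0.5304/2.530 = 0.2096, so ω = 2 arcsin(0.2096) ≈ 24.2°.

24.2°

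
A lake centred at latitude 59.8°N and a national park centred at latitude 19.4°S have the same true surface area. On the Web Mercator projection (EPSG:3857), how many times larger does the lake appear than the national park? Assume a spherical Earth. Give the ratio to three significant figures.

3.52

On Mercator, area is exaggerated by sec²φ = 1/cos²φ.
At 59.8°: sec²(59.8°) = 1/0.5030² = 3.952.
At 19.4°: sec²(19.4°) = 1/0.9432² = 1.124.
Ratio = 3.952/1.124 = cos²(19.4°)/cos²(59.8°) ≈ 3.52.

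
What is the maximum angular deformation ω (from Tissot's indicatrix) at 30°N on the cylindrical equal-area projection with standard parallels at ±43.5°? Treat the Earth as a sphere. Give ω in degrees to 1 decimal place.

For cylindrical equal-area with standard parallel φ₀, h = cos φ / cos φ₀ and k = cos φ₀ / cos φ, so h·k = 1.
At 30°: h = 1.194, k = 0.8376; principal scales a = 1.194, b = 0.8376.
sin(ω/2) = (a − b)/(a + b) = 0.3563/2.031 = 0.1754, so ω = 2 arcsin(0.1754) ≈ 20.2°.

20.2°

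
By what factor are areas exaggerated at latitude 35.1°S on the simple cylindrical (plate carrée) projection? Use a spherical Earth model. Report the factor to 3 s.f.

In the plate carrée (x = Rλ, y = Rφ), meridians are true-scale (h = 1) and parallels are stretched by k = sec φ.
Areal scale = h·k = 1 × sec φ; at 35.1°, h = 1.000, k = 1.222, so h·k = 1.222.

1.22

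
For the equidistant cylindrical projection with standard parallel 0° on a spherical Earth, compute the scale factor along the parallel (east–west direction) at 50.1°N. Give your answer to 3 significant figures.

For the equirectangular projection with φ₀ = 0 (plate carrée), h = 1 along meridians and k = sec φ along parallels.
k = 1/cos 50.1° = 1/0.6414 = 1.559.

1.56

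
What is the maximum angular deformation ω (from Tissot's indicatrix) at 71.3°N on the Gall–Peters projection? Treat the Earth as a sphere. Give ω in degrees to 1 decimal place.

82.4°

The Gall–Peters projection is cylindrical equal-area with φ₀ = 45°. A cylindrical equal-area projection with standard parallel φ₀ has meridian scale h = cos φ / cos φ₀ and parallel scale k = cos φ₀ / cos φ (so areas are preserved, h·k = 1).
At 71.3°: h = 0.4534, k = 2.205; principal scales a = 2.205, b = 0.4534.
sin(ω/2) = (a − b)/(a + b) = 1.752/2.659 = 0.6589, so ω = 2 arcsin(0.6589) ≈ 82.4°.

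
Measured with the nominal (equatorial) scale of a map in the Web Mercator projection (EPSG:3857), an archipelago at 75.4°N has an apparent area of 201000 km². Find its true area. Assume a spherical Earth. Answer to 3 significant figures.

The Mercator projection is conformal; its linear scale factor is the same in every direction and equals sec φ = 1/cos φ.
Areal scale = k² = sec²φ = 1/cos²(75.4°) = 1/0.2521² = 15.74.
True area = apparent / (areal scale) = 201000 / 15.74 ≈ 12800 km².

12800 km²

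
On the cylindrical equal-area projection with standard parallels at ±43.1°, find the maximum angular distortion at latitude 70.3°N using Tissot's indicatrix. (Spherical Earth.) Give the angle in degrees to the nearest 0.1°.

80.9°

A cylindrical equal-area projection with standard parallel φ₀ has meridian scale h = cos φ / cos φ₀ and parallel scale k = cos φ₀ / cos φ (so areas are preserved, h·k = 1).
At 70.3°: h = 0.4617, k = 2.166; principal scales a = 2.166, b = 0.4617.
sin(ω/2) = (a − b)/(a + b) = 1.704/2.628 = 0.6486, so ω = 2 arcsin(0.6486) ≈ 80.9°.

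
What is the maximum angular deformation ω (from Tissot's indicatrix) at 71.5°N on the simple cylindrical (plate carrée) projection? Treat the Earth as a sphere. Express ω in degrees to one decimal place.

For the equirectangular projection with φ₀ = 0 (plate carrée), h = 1 along meridians and k = sec φ along parallels.
At 71.5°: h = 1.000, k = 3.152; principal scales a = 3.152, b = 1.000.
sin(ω/2) = (a − b)/(a + b) = 2.152/4.152 = 0.5183, so ω = 2 arcsin(0.5183) ≈ 62.4°.

62.4°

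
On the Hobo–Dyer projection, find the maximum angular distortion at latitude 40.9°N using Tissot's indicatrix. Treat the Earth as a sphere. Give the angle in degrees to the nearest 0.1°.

The Hobo–Dyer projection is cylindrical equal-area with φ₀ = 37.5°. For cylindrical equal-area with standard parallel φ₀, h = cos φ / cos φ₀ and k = cos φ₀ / cos φ, so h·k = 1.
At 40.9°: h = 0.9527, k = 1.050; principal scales a = 1.050, b = 0.9527.
sin(ω/2) = (a − b)/(a + b) = 0.09688/2.002 = 0.04838, so ω = 2 arcsin(0.04838) ≈ 5.5°.

5.5°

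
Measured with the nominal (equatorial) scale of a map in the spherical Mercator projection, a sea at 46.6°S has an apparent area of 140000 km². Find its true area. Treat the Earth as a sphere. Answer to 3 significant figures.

66100 km²

Mercator is conformal, so the point scale is isotropic: h = k = sec φ = 1/cos φ.
Areal scale = k² = sec²φ = 1/cos²(46.6°) = 1/0.6871² = 2.118.
True area = apparent / (areal scale) = 140000 / 2.118 ≈ 66100 km².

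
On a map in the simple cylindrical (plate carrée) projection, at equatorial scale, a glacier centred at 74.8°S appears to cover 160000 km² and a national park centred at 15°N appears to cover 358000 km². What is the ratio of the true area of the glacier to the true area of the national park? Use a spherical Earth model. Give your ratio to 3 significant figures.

Plate carrée has h = 1 and k = sec φ, giving areal scale sec φ; true area = (apparent area) · cos φ.
True area of glacier: 160000 × cos(74.8°) = 160000 × 0.2622 = 41950 km².
True area of national park: 358000 × cos(15°) = 358000 × 0.9659 = 345800 km².
Ratio = 41950 / 345800 ≈ 0.121.

0.121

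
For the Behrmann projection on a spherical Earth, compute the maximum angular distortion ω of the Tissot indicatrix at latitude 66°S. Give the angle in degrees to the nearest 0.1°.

Behrmann is a cylindrical equal-area projection with standard parallels at ±30°. For cylindrical equal-area with standard parallel φ₀, h = cos φ / cos φ₀ and k = cos φ₀ / cos φ, so h·k = 1.
At 66°: h = 0.4697, k = 2.129; principal scales a = 2.129, b = 0.4697.
sin(ω/2) = (a − b)/(a + b) = 1.660/2.599 = 0.6386, so ω = 2 arcsin(0.6386) ≈ 79.4°.

79.4°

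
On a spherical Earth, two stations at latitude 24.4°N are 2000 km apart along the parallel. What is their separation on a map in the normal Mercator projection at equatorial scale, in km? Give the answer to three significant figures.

Mercator is conformal, so the point scale is isotropic: h = k = sec φ = 1/cos φ.
Along the parallel, k = sec 24.4° = 1/0.9107 = 1.098.
Map distance = 2000 × 1.098 ≈ 2200 km.

2200 km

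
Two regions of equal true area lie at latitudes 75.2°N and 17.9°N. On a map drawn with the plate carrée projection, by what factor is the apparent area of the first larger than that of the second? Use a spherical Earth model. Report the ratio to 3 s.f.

Plate carrée maps x = Rλ, y = Rφ. The meridian scale is h = 1 and the parallel scale is k = 1/cos φ = sec φ.
Areal scale at 75.2°: h·k = 1.000 × 3.915 = 3.915.
Areal scale at 17.9°: h·k = 1.000 × 1.051 = 1.051.
Ratio = 3.915/1.051 ≈ 3.73.

3.73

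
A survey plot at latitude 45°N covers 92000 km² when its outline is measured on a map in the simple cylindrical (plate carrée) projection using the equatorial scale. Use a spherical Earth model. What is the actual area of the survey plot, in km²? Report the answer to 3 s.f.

In the plate carrée (x = Rλ, y = Rφ), meridians are true-scale (h = 1) and parallels are stretched by k = sec φ.
Areal scale = h·k = 1 × sec φ; at 45°, h = 1.000, k = 1.414, so h·k = 1.414.
True area = apparent / (areal scale) = 92000 / 1.414 ≈ 65100 km².

65100 km²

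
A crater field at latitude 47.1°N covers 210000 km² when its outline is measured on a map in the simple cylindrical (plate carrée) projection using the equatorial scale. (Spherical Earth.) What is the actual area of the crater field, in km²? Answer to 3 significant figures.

143000 km²

Plate carrée maps x = Rλ, y = Rφ. The meridian scale is h = 1 and the parallel scale is k = 1/cos φ = sec φ.
Areal scale = h·k = 1 × sec φ; at 47.1°, h = 1.000, k = 1.469, so h·k = 1.469.
True area = apparent / (areal scale) = 210000 / 1.469 ≈ 143000 km².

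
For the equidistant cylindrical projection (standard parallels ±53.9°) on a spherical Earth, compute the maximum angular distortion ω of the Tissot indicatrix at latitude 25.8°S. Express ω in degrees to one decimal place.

24.1°

In the equirectangular projection with standard parallel φ₀ = 53.9° (x = Rλ cos φ₀, y = Rφ), meridians are true-scale (h = 1) and the parallel scale is k = cos φ₀ / cos φ.
At 25.8°: h = 1.000, k = 0.6544; principal scales a = 1.000, b = 0.6544.
sin(ω/2) = (a − b)/(a + b) = 0.3456/1.654 = 0.2089, so ω = 2 arcsin(0.2089) ≈ 24.1°.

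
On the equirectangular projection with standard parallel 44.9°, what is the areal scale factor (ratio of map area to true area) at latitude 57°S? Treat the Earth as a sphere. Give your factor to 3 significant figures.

1.30

With standard parallel φ₀ = 44.9°, the equirectangular projection gives x = Rλ cos φ₀, y = Rφ, so h = 1 and k = cos 44.9° / cos φ.
Areal scale = h·k = 1 × cos φ₀ / cos φ; at 57°, h = 1.000, k = 1.301, so h·k = 1.301.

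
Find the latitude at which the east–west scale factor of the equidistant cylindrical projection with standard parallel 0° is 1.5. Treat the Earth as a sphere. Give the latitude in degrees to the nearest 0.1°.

Plate carrée: h = 1, k = sec φ along parallels.
sec φ = 1.5  ⇒  cos φ = 0.6667  ⇒  φ ≈ 48.2°.

48.2°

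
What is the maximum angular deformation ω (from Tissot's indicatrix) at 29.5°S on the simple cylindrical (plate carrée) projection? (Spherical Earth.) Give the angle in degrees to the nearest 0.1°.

For the equirectangular projection with φ₀ = 0 (plate carrée), h = 1 along meridians and k = sec φ along parallels.
At 29.5°: h = 1.000, k = 1.149; principal scales a = 1.149, b = 1.000.
sin(ω/2) = (a − b)/(a + b) = 0.1490/2.149 = 0.06932, so ω = 2 arcsin(0.06932) ≈ 7.9°.

7.9°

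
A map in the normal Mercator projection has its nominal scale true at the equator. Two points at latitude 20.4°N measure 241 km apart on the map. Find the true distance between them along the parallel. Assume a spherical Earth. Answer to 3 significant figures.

The Mercator projection is conformal; its linear scale factor is the same in every direction and equals sec φ = 1/cos φ.
Along the parallel at 20.4°, map distances are exaggerated by k = sec 20.4° = 1.067.
True distance = 241 / 1.067 = 241 × cos 20.4° ≈ 226 km.

226 km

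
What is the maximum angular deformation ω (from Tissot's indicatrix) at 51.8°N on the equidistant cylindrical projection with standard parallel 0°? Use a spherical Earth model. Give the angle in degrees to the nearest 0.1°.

For the equirectangular projection with φ₀ = 0 (plate carrée), h = 1 along meridians and k = sec φ along parallels.
At 51.8°: h = 1.000, k = 1.617; principal scales a = 1.617, b = 1.000.
sin(ω/2) = (a − b)/(a + b) = 0.6171/2.617 = 0.2358, so ω = 2 arcsin(0.2358) ≈ 27.3°.

27.3°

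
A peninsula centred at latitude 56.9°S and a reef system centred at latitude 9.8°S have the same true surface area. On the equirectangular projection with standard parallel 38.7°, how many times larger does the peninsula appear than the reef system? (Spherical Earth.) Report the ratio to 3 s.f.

1.80

In the equirectangular projection with standard parallel φ₀ = 38.7° (x = Rλ cos φ₀, y = Rφ), meridians are true-scale (h = 1) and the parallel scale is k = cos φ₀ / cos φ.
Areal scale at 56.9°: h·k = 1.000 × 1.429 = 1.429.
Areal scale at 9.8°: h·k = 1.000 × 0.7920 = 0.7920.
Ratio = 1.429/0.7920 ≈ 1.80.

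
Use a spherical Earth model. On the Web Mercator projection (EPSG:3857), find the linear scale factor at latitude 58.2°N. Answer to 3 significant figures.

Mercator is conformal, so the point scale is isotropic: h = k = sec φ = 1/cos φ.
k = 1/cos 58.2° = 1/0.5270 = 1.898.

1.90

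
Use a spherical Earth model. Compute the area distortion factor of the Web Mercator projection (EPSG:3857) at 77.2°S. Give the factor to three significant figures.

20.4

The Mercator projection is conformal; its linear scale factor is the same in every direction and equals sec φ = 1/cos φ.
Areal scale = k² = sec²φ = 1/cos²(77.2°) = 1/0.2215² = 20.37.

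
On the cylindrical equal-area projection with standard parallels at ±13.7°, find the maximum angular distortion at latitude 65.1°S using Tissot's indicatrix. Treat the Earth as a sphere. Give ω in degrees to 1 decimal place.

Cylindrical equal-area (φ₀ = 13.7°): h = cos φ / cos 13.7° along meridians, k = cos 13.7° / cos φ along parallels; h·k = 1.
At 65.1°: h = 0.4334, k = 2.308; principal scales a = 2.308, b = 0.4334.
sin(ω/2) = (a − b)/(a + b) = 1.874/2.741 = 0.6838, so ω = 2 arcsin(0.6838) ≈ 86.3°.

86.3°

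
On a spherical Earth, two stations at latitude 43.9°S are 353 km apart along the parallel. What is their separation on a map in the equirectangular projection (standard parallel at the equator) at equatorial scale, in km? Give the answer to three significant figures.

Plate carrée maps x = Rλ, y = Rφ. The meridian scale is h = 1 and the parallel scale is k = 1/cos φ = sec φ.
Along the parallel, k = sec 43.9° = 1/0.7206 = 1.388.
Map distance = 353 × 1.388 ≈ 490 km.

490 km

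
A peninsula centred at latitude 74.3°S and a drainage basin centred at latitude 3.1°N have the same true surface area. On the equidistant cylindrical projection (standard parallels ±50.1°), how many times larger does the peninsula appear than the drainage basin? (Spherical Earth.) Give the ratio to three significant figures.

3.69

With standard parallel φ₀ = 50.1°, the equirectangular projection gives x = Rλ cos φ₀, y = Rφ, so h = 1 and k = cos 50.1° / cos φ.
Areal scale at 74.3°: h·k = 1.000 × 2.370 = 2.370.
Areal scale at 3.1°: h·k = 1.000 × 0.6424 = 0.6424.
Ratio = 2.370/0.6424 ≈ 3.69.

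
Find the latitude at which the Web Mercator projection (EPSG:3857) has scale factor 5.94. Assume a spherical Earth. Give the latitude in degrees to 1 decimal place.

Mercator scale is k = sec φ = 1/cos φ.
1/cos φ = 5.94  ⇒  cos φ = 0.1684  ⇒  φ = arccos(0.1684) ≈ 80.3°.

80.3°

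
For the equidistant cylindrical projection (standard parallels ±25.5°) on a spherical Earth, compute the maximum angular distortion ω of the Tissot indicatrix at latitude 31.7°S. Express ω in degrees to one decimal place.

The equidistant cylindrical projection with φ₀ = 25.5° has h = 1 (meridians true) and k = cos φ₀ / cos φ along parallels.
At 31.7°: h = 1.000, k = 1.061; principal scales a = 1.061, b = 1.000.
sin(ω/2) = (a − b)/(a + b) = 0.06085/2.061 = 0.02953, so ω = 2 arcsin(0.02953) ≈ 3.4°.

3.4°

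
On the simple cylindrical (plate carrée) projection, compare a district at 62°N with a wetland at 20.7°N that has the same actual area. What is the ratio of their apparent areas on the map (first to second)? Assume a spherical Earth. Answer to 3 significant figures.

In the plate carrée (x = Rλ, y = Rφ), meridians are true-scale (h = 1) and parallels are stretched by k = sec φ.
Areal scale at 62°: h·k = 1.000 × 2.130 = 2.130.
Areal scale at 20.7°: h·k = 1.000 × 1.069 = 1.069.
Ratio = 2.130/1.069 ≈ 1.99.

1.99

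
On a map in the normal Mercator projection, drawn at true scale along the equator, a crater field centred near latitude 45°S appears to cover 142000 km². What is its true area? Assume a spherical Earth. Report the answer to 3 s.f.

71000 km²

The Mercator projection is conformal; its linear scale factor is the same in every direction and equals sec φ = 1/cos φ.
Areal scale = k² = sec²φ = 1/cos²(45°) = 1/0.7071² = 2.000.
True area = apparent / (areal scale) = 142000 / 2.000 ≈ 71000 km².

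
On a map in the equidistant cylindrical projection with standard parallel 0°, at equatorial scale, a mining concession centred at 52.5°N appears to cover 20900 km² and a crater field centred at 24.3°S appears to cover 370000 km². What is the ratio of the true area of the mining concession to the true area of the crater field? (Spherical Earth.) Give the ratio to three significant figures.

0.0377

On the plate carrée, areal scale = h·k = 1 × sec φ, so true area = apparent × cos φ.
True area of mining concession: 20900 × cos(52.5°) = 20900 × 0.6088 = 12720 km².
True area of crater field: 370000 × cos(24.3°) = 370000 × 0.9114 = 337200 km².
Ratio = 12720 / 337200 ≈ 0.0377.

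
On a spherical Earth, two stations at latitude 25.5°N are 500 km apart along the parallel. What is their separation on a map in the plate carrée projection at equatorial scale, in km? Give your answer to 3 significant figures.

Plate carrée maps x = Rλ, y = Rφ. The meridian scale is h = 1 and the parallel scale is k = 1/cos φ = sec φ.
Along the parallel, k = sec 25.5° = 1/0.9026 = 1.108.
Map distance = 500 × 1.108 ≈ 554 km.

554 km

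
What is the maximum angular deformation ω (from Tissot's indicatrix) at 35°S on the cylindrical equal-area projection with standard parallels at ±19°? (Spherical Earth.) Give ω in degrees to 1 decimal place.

Cylindrical equal-area (φ₀ = 19°): h = cos φ / cos 19° along meridians, k = cos 19° / cos φ along parallels; h·k = 1.
At 35°: h = 0.8664, k = 1.154; principal scales a = 1.154, b = 0.8664.
sin(ω/2) = (a − b)/(a + b) = 0.2879/2.021 = 0.1425, so ω = 2 arcsin(0.1425) ≈ 16.4°.

16.4°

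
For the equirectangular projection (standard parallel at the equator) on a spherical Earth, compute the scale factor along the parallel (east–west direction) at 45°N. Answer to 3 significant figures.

1.41

Plate carrée maps x = Rλ, y = Rφ. The meridian scale is h = 1 and the parallel scale is k = 1/cos φ = sec φ.
k = 1/cos 45° = 1/0.7071 = 1.414.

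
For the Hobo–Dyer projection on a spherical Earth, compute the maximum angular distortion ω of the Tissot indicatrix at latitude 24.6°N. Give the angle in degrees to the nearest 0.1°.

15.6°

Hobo–Dyer is a cylindrical equal-area projection with standard parallels at ±37.5°. Cylindrical equal-area (φ₀ = 37.5°): h = cos φ / cos 37.5° along meridians, k = cos 37.5° / cos φ along parallels; h·k = 1.
At 24.6°: h = 1.146, k = 0.8725; principal scales a = 1.146, b = 0.8725.
sin(ω/2) = (a − b)/(a + b) = 0.2735/2.019 = 0.1355, so ω = 2 arcsin(0.1355) ≈ 15.6°.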